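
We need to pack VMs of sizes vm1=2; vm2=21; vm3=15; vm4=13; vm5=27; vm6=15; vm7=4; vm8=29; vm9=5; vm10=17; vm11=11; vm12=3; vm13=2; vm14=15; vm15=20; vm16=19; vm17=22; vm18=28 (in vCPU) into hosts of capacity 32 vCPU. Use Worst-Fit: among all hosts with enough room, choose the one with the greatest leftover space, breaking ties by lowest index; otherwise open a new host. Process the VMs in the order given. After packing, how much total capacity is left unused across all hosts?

84

Put vm1 (2 vCPU) in host 1; 30 vCPU remain.
Put vm2 (21 vCPU) in host 1; 9 vCPU remain.
Put vm3 (15 vCPU) in host 2; 17 vCPU remain.
Put vm4 (13 vCPU) in host 2; 4 vCPU remain.
Put vm5 (27 vCPU) in host 3; 5 vCPU remain.
Put vm6 (15 vCPU) in host 4; 17 vCPU remain.
Put vm7 (4 vCPU) in host 4; 13 vCPU remain.
Put vm8 (29 vCPU) in host 5; 3 vCPU remain.
Put vm9 (5 vCPU) in host 4; 8 vCPU remain.
Put vm10 (17 vCPU) in host 6; 15 vCPU remain.
Put vm11 (11 vCPU) in host 6; 4 vCPU remain.
Put vm12 (3 vCPU) in host 1; 6 vCPU remain.
Put vm13 (2 vCPU) in host 4; 6 vCPU remain.
Put vm14 (15 vCPU) in host 7; 17 vCPU remain.
Put vm15 (20 vCPU) in host 8; 12 vCPU remain.
Put vm16 (19 vCPU) in host 9; 13 vCPU remain.
Put vm17 (22 vCPU) in host 10; 10 vCPU remain.
Put vm18 (28 vCPU) in host 11; 4 vCPU remain.
11 hosts × 32 vCPU = 352 vCPU; used 268 vCPU; unused 84 vCPU.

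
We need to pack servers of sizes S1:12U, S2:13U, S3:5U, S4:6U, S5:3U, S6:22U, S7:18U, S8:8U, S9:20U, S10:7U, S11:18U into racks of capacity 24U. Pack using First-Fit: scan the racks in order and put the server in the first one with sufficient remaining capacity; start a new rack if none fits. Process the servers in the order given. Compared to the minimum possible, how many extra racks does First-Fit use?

First-Fit: [12,5,6] [13,3,8] [22] [18] [20] [7] [18] → 7 racks.
Total size 132U; any packing needs at least ⌈132/24⌉ = 6 racks.
An optimal packing achieves that bound: [22] [20,3] [18,6] [18,5] [13,8] [12,7] → 6 racks.
Excess: 7 − 6 = 1.

1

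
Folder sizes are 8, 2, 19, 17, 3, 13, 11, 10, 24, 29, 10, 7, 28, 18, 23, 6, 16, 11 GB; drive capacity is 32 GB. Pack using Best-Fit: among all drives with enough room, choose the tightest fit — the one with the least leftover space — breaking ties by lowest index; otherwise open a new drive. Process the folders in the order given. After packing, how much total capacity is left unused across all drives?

33

Put 8 GB in drive 1; 24 GB remain.
Put 2 GB in drive 1; 22 GB remain.
Put 19 GB in drive 1; 3 GB remain.
Put 17 GB in drive 2; 15 GB remain.
Put 3 GB in drive 1; 0 GB remain.
Put 13 GB in drive 2; 2 GB remain.
Put 11 GB in drive 3; 21 GB remain.
Put 10 GB in drive 3; 11 GB remain.
Put 24 GB in drive 4; 8 GB remain.
Put 29 GB in drive 5; 3 GB remain.
Put 10 GB in drive 3; 1 GB remain.
Put 7 GB in drive 4; 1 GB remain.
Put 28 GB in drive 6; 4 GB remain.
Put 18 GB in drive 7; 14 GB remain.
Put 23 GB in drive 8; 9 GB remain.
Put 6 GB in drive 8; 3 GB remain.
Put 16 GB in drive 9; 16 GB remain.
Put 11 GB in drive 7; 3 GB remain.
9 drives × 32 GB = 288 GB; used 255 GB; unused 33 GB.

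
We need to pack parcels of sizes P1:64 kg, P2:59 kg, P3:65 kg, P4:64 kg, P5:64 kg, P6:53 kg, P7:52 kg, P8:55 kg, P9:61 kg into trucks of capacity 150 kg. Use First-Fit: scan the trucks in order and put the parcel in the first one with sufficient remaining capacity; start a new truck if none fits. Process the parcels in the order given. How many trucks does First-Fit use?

5

P1 (64 kg) → truck 1 (remaining 86 kg)
P2 (59 kg) → truck 1 (remaining 27 kg)
P3 (65 kg) → truck 2 (remaining 85 kg)
P4 (64 kg) → truck 2 (remaining 21 kg)
P5 (64 kg) → truck 3 (remaining 86 kg)
P6 (53 kg) → truck 3 (remaining 33 kg)
P7 (52 kg) → truck 4 (remaining 98 kg)
P8 (55 kg) → truck 4 (remaining 43 kg)
P9 (61 kg) → truck 5 (remaining 89 kg)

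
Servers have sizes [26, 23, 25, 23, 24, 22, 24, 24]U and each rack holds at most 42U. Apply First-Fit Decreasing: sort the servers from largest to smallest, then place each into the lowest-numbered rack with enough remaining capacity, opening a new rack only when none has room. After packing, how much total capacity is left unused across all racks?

Sorted descending: 26, 25, 24, 24, 24, 23, 23, 22.
Put 26U in rack 1; 16U remain.
Put 25U in rack 2; 17U remain.
Put 24U in rack 3; 18U remain.
Put 24U in rack 4; 18U remain.
Put 24U in rack 5; 18U remain.
Put 23U in rack 6; 19U remain.
Put 23U in rack 7; 19U remain.
Put 22U in rack 8; 20U remain.
8 racks × 42U = 336U; used 191U; unused 145U.

145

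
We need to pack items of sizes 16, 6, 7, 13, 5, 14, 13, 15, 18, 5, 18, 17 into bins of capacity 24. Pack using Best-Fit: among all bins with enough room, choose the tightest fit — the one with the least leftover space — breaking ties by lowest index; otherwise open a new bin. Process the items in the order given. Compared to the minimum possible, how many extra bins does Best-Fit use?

0

Best-Fit: [16,6] [7,13] [5,14,5] [13] [15] [18] [18] [17] → 8 bins.
8 items exceed 12 (half the capacity), and no two of those can share a bin, so at least 8 bins are needed.
So 8 is already optimal.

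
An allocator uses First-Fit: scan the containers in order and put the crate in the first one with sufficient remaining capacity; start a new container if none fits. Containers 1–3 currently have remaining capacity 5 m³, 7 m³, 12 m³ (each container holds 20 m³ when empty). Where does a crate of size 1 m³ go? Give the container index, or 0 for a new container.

1

Containers with room: container 1 (5 m³), container 2 (7 m³), container 3 (12 m³).
The first with room is container 1.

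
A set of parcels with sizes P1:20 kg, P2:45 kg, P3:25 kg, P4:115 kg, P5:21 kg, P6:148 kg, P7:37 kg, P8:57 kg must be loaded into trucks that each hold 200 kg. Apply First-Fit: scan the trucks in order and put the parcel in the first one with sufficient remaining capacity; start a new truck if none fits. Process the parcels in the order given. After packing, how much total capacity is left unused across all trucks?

Put P1 (20 kg) in truck 1; 180 kg remain.
Put P2 (45 kg) in truck 1; 135 kg remain.
Put P3 (25 kg) in truck 1; 110 kg remain.
Put P4 (115 kg) in truck 2; 85 kg remain.
Put P5 (21 kg) in truck 1; 89 kg remain.
Put P6 (148 kg) in truck 3; 52 kg remain.
Put P7 (37 kg) in truck 1; 52 kg remain.
Put P8 (57 kg) in truck 2; 28 kg remain.
3 trucks × 200 kg = 600 kg; used 468 kg; unused 132 kg.

132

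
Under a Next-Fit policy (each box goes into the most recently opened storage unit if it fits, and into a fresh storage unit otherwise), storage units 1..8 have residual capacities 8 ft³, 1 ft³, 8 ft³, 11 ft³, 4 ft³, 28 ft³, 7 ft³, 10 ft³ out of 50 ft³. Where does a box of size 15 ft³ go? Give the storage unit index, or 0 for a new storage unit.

Next-Fit only looks at storage unit 8, which has 10 ft³ free.
15 ft³ does not fit, so a new storage unit is opened.

0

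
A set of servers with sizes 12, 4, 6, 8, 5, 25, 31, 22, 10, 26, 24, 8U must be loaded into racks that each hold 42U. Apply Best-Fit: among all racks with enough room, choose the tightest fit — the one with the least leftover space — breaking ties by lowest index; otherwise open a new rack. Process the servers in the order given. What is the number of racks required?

rack 1: place 12U, 30U left
rack 1: place 4U, 26U left
rack 1: place 6U, 20U left
rack 1: place 8U, 12U left
rack 1: place 5U, 7U left
rack 2: place 25U, 17U left
rack 3: place 31U, 11U left
rack 4: place 22U, 20U left
rack 3: place 10U, 1U left
rack 5: place 26U, 16U left
rack 6: place 24U, 18U left
rack 5: place 8U, 8U left
Final racks: [12,4,6,8,5] [25] [31,10] [22] [26,8] [24].

6 racks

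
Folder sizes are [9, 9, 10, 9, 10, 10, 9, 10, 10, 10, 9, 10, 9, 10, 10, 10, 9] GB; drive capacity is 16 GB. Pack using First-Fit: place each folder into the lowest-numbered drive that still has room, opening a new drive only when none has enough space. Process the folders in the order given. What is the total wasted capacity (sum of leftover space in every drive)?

drive 1: place 9 GB, 7 GB left
drive 2: place 9 GB, 7 GB left
drive 3: place 10 GB, 6 GB left
drive 4: place 9 GB, 7 GB left
drive 5: place 10 GB, 6 GB left
drive 6: place 10 GB, 6 GB left
drive 7: place 9 GB, 7 GB left
drive 8: place 10 GB, 6 GB left
drive 9: place 10 GB, 6 GB left
drive 10: place 10 GB, 6 GB left
drive 11: place 9 GB, 7 GB left
drive 12: place 10 GB, 6 GB left
drive 13: place 9 GB, 7 GB left
drive 14: place 10 GB, 6 GB left
drive 15: place 10 GB, 6 GB left
drive 16: place 10 GB, 6 GB left
drive 17: place 9 GB, 7 GB left
17 drives × 16 GB = 272 GB; used 163 GB; unused 109 GB.

109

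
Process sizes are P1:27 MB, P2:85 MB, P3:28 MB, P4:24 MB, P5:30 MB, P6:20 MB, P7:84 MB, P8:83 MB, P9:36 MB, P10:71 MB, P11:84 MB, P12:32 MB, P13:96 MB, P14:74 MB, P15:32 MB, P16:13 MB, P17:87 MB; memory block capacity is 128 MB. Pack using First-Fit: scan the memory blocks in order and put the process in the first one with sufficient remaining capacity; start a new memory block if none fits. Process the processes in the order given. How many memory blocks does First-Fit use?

P1 (27 MB) → memory block 1 (remaining 101 MB)
P2 (85 MB) → memory block 1 (remaining 16 MB)
P3 (28 MB) → memory block 2 (remaining 100 MB)
P4 (24 MB) → memory block 2 (remaining 76 MB)
P5 (30 MB) → memory block 2 (remaining 46 MB)
P6 (20 MB) → memory block 2 (remaining 26 MB)
P7 (84 MB) → memory block 3 (remaining 44 MB)
P8 (83 MB) → memory block 4 (remaining 45 MB)
P9 (36 MB) → memory block 3 (remaining 8 MB)
P10 (71 MB) → memory block 5 (remaining 57 MB)
P11 (84 MB) → memory block 6 (remaining 44 MB)
P12 (32 MB) → memory block 4 (remaining 13 MB)
P13 (96 MB) → memory block 7 (remaining 32 MB)
P14 (74 MB) → memory block 8 (remaining 54 MB)
P15 (32 MB) → memory block 5 (remaining 25 MB)
P16 (13 MB) → memory block 1 (remaining 3 MB)
P17 (87 MB) → memory block 9 (remaining 41 MB)

9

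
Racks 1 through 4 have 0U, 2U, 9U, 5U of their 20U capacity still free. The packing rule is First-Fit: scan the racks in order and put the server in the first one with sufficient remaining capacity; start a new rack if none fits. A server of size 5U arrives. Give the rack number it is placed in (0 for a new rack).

3

Racks with room: rack 3 (9U), rack 4 (5U).
The first with room is rack 3.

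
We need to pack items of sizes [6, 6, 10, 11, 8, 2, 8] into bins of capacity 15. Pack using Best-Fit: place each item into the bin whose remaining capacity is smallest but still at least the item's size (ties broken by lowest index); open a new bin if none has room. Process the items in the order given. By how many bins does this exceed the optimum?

Best-Fit: [6,6,2] [10] [11] [8] [8] → 5 bins.
Total size 51; any packing needs at least ⌈51/15⌉ = 4 bins.
An optimal packing achieves that bound: [11,2] [10] [8,6] [8,6] → 4 bins.
Excess: 5 − 4 = 1.

1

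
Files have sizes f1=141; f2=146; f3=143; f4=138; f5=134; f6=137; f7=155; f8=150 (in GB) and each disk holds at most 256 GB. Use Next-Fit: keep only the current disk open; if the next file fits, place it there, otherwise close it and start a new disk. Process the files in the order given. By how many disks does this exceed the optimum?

0

Next-Fit: [141] [146] [143] [138] [134] [137] [155] [150] → 8 disks.
8 files exceed 128 GB (half the capacity), and no two of those can share a disk, so at least 8 disks are needed.
So 8 is already optimal.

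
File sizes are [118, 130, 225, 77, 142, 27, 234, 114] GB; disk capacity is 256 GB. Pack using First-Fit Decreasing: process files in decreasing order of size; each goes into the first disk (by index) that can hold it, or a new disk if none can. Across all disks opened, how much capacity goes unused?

Sorted descending: 234, 225, 142, 130, 118, 114, 77, 27.
234 GB → disk 1 (remaining 22 GB)
225 GB → disk 2 (remaining 31 GB)
142 GB → disk 3 (remaining 114 GB)
130 GB → disk 4 (remaining 126 GB)
118 GB → disk 4 (remaining 8 GB)
114 GB → disk 3 (remaining 0 GB)
77 GB → disk 5 (remaining 179 GB)
27 GB → disk 2 (remaining 4 GB)
5 disks × 256 GB = 1280 GB; used 1067 GB; unused 213 GB.

213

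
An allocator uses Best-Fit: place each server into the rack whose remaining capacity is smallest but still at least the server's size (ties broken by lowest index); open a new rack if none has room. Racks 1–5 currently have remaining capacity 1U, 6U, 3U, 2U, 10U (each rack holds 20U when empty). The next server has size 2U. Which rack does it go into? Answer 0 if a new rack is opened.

4

Racks with room: rack 2 (6U), rack 3 (3U), rack 4 (2U), rack 5 (10U).
Tightest fit is rack 4 with 2U free.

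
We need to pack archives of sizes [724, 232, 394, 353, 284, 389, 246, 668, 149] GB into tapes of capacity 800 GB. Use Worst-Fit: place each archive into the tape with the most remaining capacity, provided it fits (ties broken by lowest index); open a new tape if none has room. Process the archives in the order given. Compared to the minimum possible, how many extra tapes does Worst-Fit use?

Worst-Fit: [724] [232,394,149] [353,284] [389,246] [668] → 5 tapes.
Total size 3439 GB; any packing needs at least ⌈3439/800⌉ = 5 tapes.
So 5 is already optimal.

0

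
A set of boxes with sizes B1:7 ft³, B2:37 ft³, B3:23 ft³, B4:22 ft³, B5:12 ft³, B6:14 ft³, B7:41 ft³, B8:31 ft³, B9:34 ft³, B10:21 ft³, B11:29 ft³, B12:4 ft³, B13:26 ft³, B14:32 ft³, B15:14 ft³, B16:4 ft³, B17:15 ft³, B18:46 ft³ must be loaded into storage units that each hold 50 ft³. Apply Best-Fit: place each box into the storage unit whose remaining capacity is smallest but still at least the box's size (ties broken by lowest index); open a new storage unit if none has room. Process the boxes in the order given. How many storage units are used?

10

storage unit 1: place B1 (7 ft³), 43 ft³ left
storage unit 1: place B2 (37 ft³), 6 ft³ left
storage unit 2: place B3 (23 ft³), 27 ft³ left
storage unit 2: place B4 (22 ft³), 5 ft³ left
storage unit 3: place B5 (12 ft³), 38 ft³ left
storage unit 3: place B6 (14 ft³), 24 ft³ left
storage unit 4: place B7 (41 ft³), 9 ft³ left
storage unit 5: place B8 (31 ft³), 19 ft³ left
storage unit 6: place B9 (34 ft³), 16 ft³ left
storage unit 3: place B10 (21 ft³), 3 ft³ left
storage unit 7: place B11 (29 ft³), 21 ft³ left
storage unit 2: place B12 (4 ft³), 1 ft³ left
storage unit 8: place B13 (26 ft³), 24 ft³ left
storage unit 9: place B14 (32 ft³), 18 ft³ left
storage unit 6: place B15 (14 ft³), 2 ft³ left
storage unit 1: place B16 (4 ft³), 2 ft³ left
storage unit 9: place B17 (15 ft³), 3 ft³ left
storage unit 10: place B18 (46 ft³), 4 ft³ left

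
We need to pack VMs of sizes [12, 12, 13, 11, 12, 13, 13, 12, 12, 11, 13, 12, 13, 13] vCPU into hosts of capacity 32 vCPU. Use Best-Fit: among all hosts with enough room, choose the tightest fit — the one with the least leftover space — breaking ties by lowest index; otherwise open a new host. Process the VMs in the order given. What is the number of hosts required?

7

host 1: place 12 vCPU, 20 vCPU left
host 1: place 12 vCPU, 8 vCPU left
host 2: place 13 vCPU, 19 vCPU left
host 2: place 11 vCPU, 8 vCPU left
host 3: place 12 vCPU, 20 vCPU left
host 3: place 13 vCPU, 7 vCPU left
host 4: place 13 vCPU, 19 vCPU left
host 4: place 12 vCPU, 7 vCPU left
host 5: place 12 vCPU, 20 vCPU left
host 5: place 11 vCPU, 9 vCPU left
host 6: place 13 vCPU, 19 vCPU left
host 6: place 12 vCPU, 7 vCPU left
host 7: place 13 vCPU, 19 vCPU left
host 7: place 13 vCPU, 6 vCPU left
Final hosts: [12,12] [13,11] [12,13] [13,12] [12,11] [13,12] [13,13].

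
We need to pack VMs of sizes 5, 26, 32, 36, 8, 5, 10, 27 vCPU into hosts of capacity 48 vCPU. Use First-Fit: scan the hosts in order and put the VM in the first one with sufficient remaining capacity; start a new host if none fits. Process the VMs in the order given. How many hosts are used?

4

host 1: place 5 vCPU, 43 vCPU left
host 1: place 26 vCPU, 17 vCPU left
host 2: place 32 vCPU, 16 vCPU left
host 3: place 36 vCPU, 12 vCPU left
host 1: place 8 vCPU, 9 vCPU left
host 1: place 5 vCPU, 4 vCPU left
host 2: place 10 vCPU, 6 vCPU left
host 4: place 27 vCPU, 21 vCPU left
Final hosts: [5,26,8,5] [32,10] [36] [27].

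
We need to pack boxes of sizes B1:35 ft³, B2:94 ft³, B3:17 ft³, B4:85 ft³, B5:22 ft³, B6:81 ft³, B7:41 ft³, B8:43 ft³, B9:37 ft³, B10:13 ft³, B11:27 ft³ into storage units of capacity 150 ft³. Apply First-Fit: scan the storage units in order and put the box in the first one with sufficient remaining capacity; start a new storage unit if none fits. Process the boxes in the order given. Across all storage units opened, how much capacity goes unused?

105

B1 (35 ft³) → storage unit 1 (remaining 115 ft³)
B2 (94 ft³) → storage unit 1 (remaining 21 ft³)
B3 (17 ft³) → storage unit 1 (remaining 4 ft³)
B4 (85 ft³) → storage unit 2 (remaining 65 ft³)
B5 (22 ft³) → storage unit 2 (remaining 43 ft³)
B6 (81 ft³) → storage unit 3 (remaining 69 ft³)
B7 (41 ft³) → storage unit 2 (remaining 2 ft³)
B8 (43 ft³) → storage unit 3 (remaining 26 ft³)
B9 (37 ft³) → storage unit 4 (remaining 113 ft³)
B10 (13 ft³) → storage unit 3 (remaining 13 ft³)
B11 (27 ft³) → storage unit 4 (remaining 86 ft³)
4 storage units × 150 ft³ = 600 ft³; used 495 ft³; unused 105 ft³.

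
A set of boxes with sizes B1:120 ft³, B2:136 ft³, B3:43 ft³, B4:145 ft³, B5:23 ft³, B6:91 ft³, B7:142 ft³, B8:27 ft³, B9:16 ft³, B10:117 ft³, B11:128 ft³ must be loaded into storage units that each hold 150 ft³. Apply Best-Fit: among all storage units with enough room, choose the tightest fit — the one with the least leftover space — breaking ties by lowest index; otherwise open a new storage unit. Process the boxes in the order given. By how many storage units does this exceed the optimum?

0

Best-Fit: [120,23] [136] [43,91,16] [145] [142] [27,117] [128] → 7 storage units.
Total size 988 ft³; any packing needs at least ⌈988/150⌉ = 7 storage units.
So 7 is already optimal.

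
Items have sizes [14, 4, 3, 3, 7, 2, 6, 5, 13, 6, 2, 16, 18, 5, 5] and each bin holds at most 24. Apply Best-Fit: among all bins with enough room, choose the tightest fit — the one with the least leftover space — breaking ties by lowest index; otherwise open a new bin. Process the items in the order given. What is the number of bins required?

5

Put 14 in bin 1; 10 remain.
Put 4 in bin 1; 6 remain.
Put 3 in bin 1; 3 remain.
Put 3 in bin 1; 0 remain.
Put 7 in bin 2; 17 remain.
Put 2 in bin 2; 15 remain.
Put 6 in bin 2; 9 remain.
Put 5 in bin 2; 4 remain.
Put 13 in bin 3; 11 remain.
Put 6 in bin 3; 5 remain.
Put 2 in bin 2; 2 remain.
Put 16 in bin 4; 8 remain.
Put 18 in bin 5; 6 remain.
Put 5 in bin 3; 0 remain.
Put 5 in bin 5; 1 remain.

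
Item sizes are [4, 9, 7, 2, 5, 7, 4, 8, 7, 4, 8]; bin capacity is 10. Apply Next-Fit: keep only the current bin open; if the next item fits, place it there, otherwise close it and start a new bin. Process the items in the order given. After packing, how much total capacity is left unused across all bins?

35

Put 4 in bin 1; 6 remain.
Put 9 in bin 2; 1 remain.
Put 7 in bin 3; 3 remain.
Put 2 in bin 3; 1 remain.
Put 5 in bin 4; 5 remain.
Put 7 in bin 5; 3 remain.
Put 4 in bin 6; 6 remain.
Put 8 in bin 7; 2 remain.
Put 7 in bin 8; 3 remain.
Put 4 in bin 9; 6 remain.
Put 8 in bin 10; 2 remain.
10 bins × 10 = 100; used 65; unused 35.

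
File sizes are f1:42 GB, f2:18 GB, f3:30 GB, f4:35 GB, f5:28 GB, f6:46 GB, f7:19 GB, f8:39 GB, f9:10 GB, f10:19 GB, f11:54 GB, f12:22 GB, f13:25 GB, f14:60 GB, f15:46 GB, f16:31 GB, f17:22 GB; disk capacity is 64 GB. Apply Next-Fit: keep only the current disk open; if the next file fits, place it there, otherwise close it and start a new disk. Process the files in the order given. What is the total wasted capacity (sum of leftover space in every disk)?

158

f1 (42 GB) → disk 1 (remaining 22 GB)
f2 (18 GB) → disk 1 (remaining 4 GB)
f3 (30 GB) → disk 2 (remaining 34 GB)
f4 (35 GB) → disk 3 (remaining 29 GB)
f5 (28 GB) → disk 3 (remaining 1 GB)
f6 (46 GB) → disk 4 (remaining 18 GB)
f7 (19 GB) → disk 5 (remaining 45 GB)
f8 (39 GB) → disk 5 (remaining 6 GB)
f9 (10 GB) → disk 6 (remaining 54 GB)
f10 (19 GB) → disk 6 (remaining 35 GB)
f11 (54 GB) → disk 7 (remaining 10 GB)
f12 (22 GB) → disk 8 (remaining 42 GB)
f13 (25 GB) → disk 8 (remaining 17 GB)
f14 (60 GB) → disk 9 (remaining 4 GB)
f15 (46 GB) → disk 10 (remaining 18 GB)
f16 (31 GB) → disk 11 (remaining 33 GB)
f17 (22 GB) → disk 11 (remaining 11 GB)
11 disks × 64 GB = 704 GB; used 546 GB; unused 158 GB.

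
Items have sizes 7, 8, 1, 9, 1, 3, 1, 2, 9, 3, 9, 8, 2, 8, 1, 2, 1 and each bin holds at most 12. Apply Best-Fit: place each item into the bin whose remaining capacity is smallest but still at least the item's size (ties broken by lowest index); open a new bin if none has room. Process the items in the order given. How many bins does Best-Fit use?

7

Put 7 in bin 1; 5 remain.
Put 8 in bin 2; 4 remain.
Put 1 in bin 2; 3 remain.
Put 9 in bin 3; 3 remain.
Put 1 in bin 2; 2 remain.
Put 3 in bin 3; 0 remain.
Put 1 in bin 2; 1 remain.
Put 2 in bin 1; 3 remain.
Put 9 in bin 4; 3 remain.
Put 3 in bin 1; 0 remain.
Put 9 in bin 5; 3 remain.
Put 8 in bin 6; 4 remain.
Put 2 in bin 4; 1 remain.
Put 8 in bin 7; 4 remain.
Put 1 in bin 2; 0 remain.
Put 2 in bin 5; 1 remain.
Put 1 in bin 4; 0 remain.
Final bins: [7,2,3] [8,1,1,1,1] [9,3] [9,2,1] [9,2] [8] [8].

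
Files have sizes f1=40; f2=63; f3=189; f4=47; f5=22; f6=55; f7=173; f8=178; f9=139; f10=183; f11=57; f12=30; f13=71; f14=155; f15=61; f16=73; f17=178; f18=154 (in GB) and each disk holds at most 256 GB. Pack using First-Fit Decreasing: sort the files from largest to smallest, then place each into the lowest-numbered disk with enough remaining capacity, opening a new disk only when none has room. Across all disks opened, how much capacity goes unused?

180

Sorted descending: 189, 183, 178, 178, 173, 155, 154, 139, 73, 71, 63, 61, 57, 55, 47, 40, 30, 22.
189 GB → disk 1 (remaining 67 GB)
183 GB → disk 2 (remaining 73 GB)
178 GB → disk 3 (remaining 78 GB)
178 GB → disk 4 (remaining 78 GB)
173 GB → disk 5 (remaining 83 GB)
155 GB → disk 6 (remaining 101 GB)
154 GB → disk 7 (remaining 102 GB)
139 GB → disk 8 (remaining 117 GB)
73 GB → disk 2 (remaining 0 GB)
71 GB → disk 3 (remaining 7 GB)
63 GB → disk 1 (remaining 4 GB)
61 GB → disk 4 (remaining 17 GB)
57 GB → disk 5 (remaining 26 GB)
55 GB → disk 6 (remaining 46 GB)
47 GB → disk 7 (remaining 55 GB)
40 GB → disk 6 (remaining 6 GB)
30 GB → disk 7 (remaining 25 GB)
22 GB → disk 5 (remaining 4 GB)
8 disks × 256 GB = 2048 GB; used 1868 GB; unused 180 GB.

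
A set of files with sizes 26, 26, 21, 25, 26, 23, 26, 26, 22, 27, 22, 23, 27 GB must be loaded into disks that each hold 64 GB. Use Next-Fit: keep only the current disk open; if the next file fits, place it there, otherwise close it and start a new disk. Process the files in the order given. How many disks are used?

7 disks

26 GB → disk 1 (remaining 38 GB)
26 GB → disk 1 (remaining 12 GB)
21 GB → disk 2 (remaining 43 GB)
25 GB → disk 2 (remaining 18 GB)
26 GB → disk 3 (remaining 38 GB)
23 GB → disk 3 (remaining 15 GB)
26 GB → disk 4 (remaining 38 GB)
26 GB → disk 4 (remaining 12 GB)
22 GB → disk 5 (remaining 42 GB)
27 GB → disk 5 (remaining 15 GB)
22 GB → disk 6 (remaining 42 GB)
23 GB → disk 6 (remaining 19 GB)
27 GB → disk 7 (remaining 37 GB)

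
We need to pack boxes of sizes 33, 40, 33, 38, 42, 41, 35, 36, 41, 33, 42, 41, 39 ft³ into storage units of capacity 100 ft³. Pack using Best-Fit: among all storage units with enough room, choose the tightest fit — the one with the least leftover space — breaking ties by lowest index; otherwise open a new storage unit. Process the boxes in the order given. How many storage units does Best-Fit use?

7 storage units

33 ft³ → storage unit 1 (remaining 67 ft³)
40 ft³ → storage unit 1 (remaining 27 ft³)
33 ft³ → storage unit 2 (remaining 67 ft³)
38 ft³ → storage unit 2 (remaining 29 ft³)
42 ft³ → storage unit 3 (remaining 58 ft³)
41 ft³ → storage unit 3 (remaining 17 ft³)
35 ft³ → storage unit 4 (remaining 65 ft³)
36 ft³ → storage unit 4 (remaining 29 ft³)
41 ft³ → storage unit 5 (remaining 59 ft³)
33 ft³ → storage unit 5 (remaining 26 ft³)
42 ft³ → storage unit 6 (remaining 58 ft³)
41 ft³ → storage unit 6 (remaining 17 ft³)
39 ft³ → storage unit 7 (remaining 61 ft³)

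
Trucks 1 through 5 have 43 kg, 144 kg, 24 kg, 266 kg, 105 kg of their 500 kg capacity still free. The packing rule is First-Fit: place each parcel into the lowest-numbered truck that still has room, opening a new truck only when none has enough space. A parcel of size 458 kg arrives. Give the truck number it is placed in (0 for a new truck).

No truck has ≥ 458 kg free, so a new truck is opened.

0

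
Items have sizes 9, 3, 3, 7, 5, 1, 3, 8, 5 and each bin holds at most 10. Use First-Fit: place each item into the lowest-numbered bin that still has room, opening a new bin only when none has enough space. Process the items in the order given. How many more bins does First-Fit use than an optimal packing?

First-Fit: [9,1] [3,3,3] [7] [5,5] [8] → 5 bins.
Total size 44; any packing needs at least ⌈44/10⌉ = 5 bins.
So 5 is already optimal.

0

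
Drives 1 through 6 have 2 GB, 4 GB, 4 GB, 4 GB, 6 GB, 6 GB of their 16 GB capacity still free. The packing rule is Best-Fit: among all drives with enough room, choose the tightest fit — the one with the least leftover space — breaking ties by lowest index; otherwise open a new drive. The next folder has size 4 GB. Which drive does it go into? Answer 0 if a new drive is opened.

Drives with room: drive 2 (4 GB), drive 3 (4 GB), drive 4 (4 GB), drive 5 (6 GB), drive 6 (6 GB).
Tightest fit is drive 2 with 4 GB free.

2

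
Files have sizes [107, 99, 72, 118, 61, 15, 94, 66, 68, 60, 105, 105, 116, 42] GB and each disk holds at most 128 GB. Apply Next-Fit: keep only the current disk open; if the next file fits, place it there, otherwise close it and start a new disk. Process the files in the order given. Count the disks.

12

Put 107 GB in disk 1; 21 GB remain.
Put 99 GB in disk 2; 29 GB remain.
Put 72 GB in disk 3; 56 GB remain.
Put 118 GB in disk 4; 10 GB remain.
Put 61 GB in disk 5; 67 GB remain.
Put 15 GB in disk 5; 52 GB remain.
Put 94 GB in disk 6; 34 GB remain.
Put 66 GB in disk 7; 62 GB remain.
Put 68 GB in disk 8; 60 GB remain.
Put 60 GB in disk 8; 0 GB remain.
Put 105 GB in disk 9; 23 GB remain.
Put 105 GB in disk 10; 23 GB remain.
Put 116 GB in disk 11; 12 GB remain.
Put 42 GB in disk 12; 86 GB remain.
Final disks: [107] [99] [72] [118] [61,15] [94] [66] [68,60] [105] [105] [116] [42].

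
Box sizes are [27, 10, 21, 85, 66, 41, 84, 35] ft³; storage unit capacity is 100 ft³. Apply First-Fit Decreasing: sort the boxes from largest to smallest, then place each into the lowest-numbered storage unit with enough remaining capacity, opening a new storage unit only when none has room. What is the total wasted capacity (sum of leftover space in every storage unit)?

31

Sorted descending: 85, 84, 66, 41, 35, 27, 21, 10.
storage unit 1: place 85 ft³, 15 ft³ left
storage unit 2: place 84 ft³, 16 ft³ left
storage unit 3: place 66 ft³, 34 ft³ left
storage unit 4: place 41 ft³, 59 ft³ left
storage unit 4: place 35 ft³, 24 ft³ left
storage unit 3: place 27 ft³, 7 ft³ left
storage unit 4: place 21 ft³, 3 ft³ left
storage unit 1: place 10 ft³, 5 ft³ left
4 storage units × 100 ft³ = 400 ft³; used 369 ft³; unused 31 ft³.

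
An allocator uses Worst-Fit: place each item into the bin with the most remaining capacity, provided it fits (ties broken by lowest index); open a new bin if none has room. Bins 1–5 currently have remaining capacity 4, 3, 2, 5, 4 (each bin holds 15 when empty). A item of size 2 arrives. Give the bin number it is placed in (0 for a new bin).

Bins with room: bin 1 (4), bin 2 (3), bin 3 (2), bin 4 (5), bin 5 (4).
Most room is bin 4 with 5 free.

4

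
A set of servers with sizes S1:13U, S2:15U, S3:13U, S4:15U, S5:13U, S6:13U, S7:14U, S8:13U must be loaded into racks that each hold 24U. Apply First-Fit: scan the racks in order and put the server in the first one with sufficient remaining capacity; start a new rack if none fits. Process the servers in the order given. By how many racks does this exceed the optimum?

First-Fit: [13] [15] [13] [15] [13] [13] [14] [13] → 8 racks.
8 servers exceed 12U (half the capacity), and no two of those can share a rack, so at least 8 racks are needed.
So 8 is already optimal.

0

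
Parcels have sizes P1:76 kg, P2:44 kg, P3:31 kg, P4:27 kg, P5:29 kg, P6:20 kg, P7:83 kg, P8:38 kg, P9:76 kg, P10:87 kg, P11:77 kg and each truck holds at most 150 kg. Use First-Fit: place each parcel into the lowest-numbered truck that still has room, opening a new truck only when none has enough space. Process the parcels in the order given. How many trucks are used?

P1 (76 kg) → truck 1 (remaining 74 kg)
P2 (44 kg) → truck 1 (remaining 30 kg)
P3 (31 kg) → truck 2 (remaining 119 kg)
P4 (27 kg) → truck 1 (remaining 3 kg)
P5 (29 kg) → truck 2 (remaining 90 kg)
P6 (20 kg) → truck 2 (remaining 70 kg)
P7 (83 kg) → truck 3 (remaining 67 kg)
P8 (38 kg) → truck 2 (remaining 32 kg)
P9 (76 kg) → truck 4 (remaining 74 kg)
P10 (87 kg) → truck 5 (remaining 63 kg)
P11 (77 kg) → truck 6 (remaining 73 kg)
Final trucks: [76,44,27] [31,29,20,38] [83] [76] [87] [77].

6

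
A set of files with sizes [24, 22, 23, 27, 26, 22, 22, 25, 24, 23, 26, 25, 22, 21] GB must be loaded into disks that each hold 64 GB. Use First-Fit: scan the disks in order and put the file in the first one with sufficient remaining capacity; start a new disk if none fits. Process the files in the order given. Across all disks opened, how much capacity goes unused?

disk 1: place 24 GB, 40 GB left
disk 1: place 22 GB, 18 GB left
disk 2: place 23 GB, 41 GB left
disk 2: place 27 GB, 14 GB left
disk 3: place 26 GB, 38 GB left
disk 3: place 22 GB, 16 GB left
disk 4: place 22 GB, 42 GB left
disk 4: place 25 GB, 17 GB left
disk 5: place 24 GB, 40 GB left
disk 5: place 23 GB, 17 GB left
disk 6: place 26 GB, 38 GB left
disk 6: place 25 GB, 13 GB left
disk 7: place 22 GB, 42 GB left
disk 7: place 21 GB, 21 GB left
7 disks × 64 GB = 448 GB; used 332 GB; unused 116 GB.

116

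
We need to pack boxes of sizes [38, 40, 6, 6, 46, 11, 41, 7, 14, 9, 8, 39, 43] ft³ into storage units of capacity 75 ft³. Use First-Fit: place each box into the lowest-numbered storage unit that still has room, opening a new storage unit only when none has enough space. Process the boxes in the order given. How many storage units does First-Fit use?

Put 38 ft³ in storage unit 1; 37 ft³ remain.
Put 40 ft³ in storage unit 2; 35 ft³ remain.
Put 6 ft³ in storage unit 1; 31 ft³ remain.
Put 6 ft³ in storage unit 1; 25 ft³ remain.
Put 46 ft³ in storage unit 3; 29 ft³ remain.
Put 11 ft³ in storage unit 1; 14 ft³ remain.
Put 41 ft³ in storage unit 4; 34 ft³ remain.
Put 7 ft³ in storage unit 1; 7 ft³ remain.
Put 14 ft³ in storage unit 2; 21 ft³ remain.
Put 9 ft³ in storage unit 2; 12 ft³ remain.
Put 8 ft³ in storage unit 2; 4 ft³ remain.
Put 39 ft³ in storage unit 5; 36 ft³ remain.
Put 43 ft³ in storage unit 6; 32 ft³ remain.
Final storage units: [38,6,6,11,7] [40,14,9,8] [46] [41] [39] [43].

6 storage units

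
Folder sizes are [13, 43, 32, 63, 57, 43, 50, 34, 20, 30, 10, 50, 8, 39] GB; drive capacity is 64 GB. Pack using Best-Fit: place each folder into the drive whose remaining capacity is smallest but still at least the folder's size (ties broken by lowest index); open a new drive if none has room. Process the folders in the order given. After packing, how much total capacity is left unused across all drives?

84

drive 1: place 13 GB, 51 GB left
drive 1: place 43 GB, 8 GB left
drive 2: place 32 GB, 32 GB left
drive 3: place 63 GB, 1 GB left
drive 4: place 57 GB, 7 GB left
drive 5: place 43 GB, 21 GB left
drive 6: place 50 GB, 14 GB left
drive 7: place 34 GB, 30 GB left
drive 5: place 20 GB, 1 GB left
drive 7: place 30 GB, 0 GB left
drive 6: place 10 GB, 4 GB left
drive 8: place 50 GB, 14 GB left
drive 1: place 8 GB, 0 GB left
drive 9: place 39 GB, 25 GB left
9 drives × 64 GB = 576 GB; used 492 GB; unused 84 GB.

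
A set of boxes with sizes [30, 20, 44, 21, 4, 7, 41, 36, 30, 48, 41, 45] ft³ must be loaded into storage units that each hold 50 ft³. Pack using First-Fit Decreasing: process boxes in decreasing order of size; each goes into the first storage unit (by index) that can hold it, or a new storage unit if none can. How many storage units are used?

Sorted descending: 48, 45, 44, 41, 41, 36, 30, 30, 21, 20, 7, 4.
storage unit 1: place 48 ft³, 2 ft³ left
storage unit 2: place 45 ft³, 5 ft³ left
storage unit 3: place 44 ft³, 6 ft³ left
storage unit 4: place 41 ft³, 9 ft³ left
storage unit 5: place 41 ft³, 9 ft³ left
storage unit 6: place 36 ft³, 14 ft³ left
storage unit 7: place 30 ft³, 20 ft³ left
storage unit 8: place 30 ft³, 20 ft³ left
storage unit 9: place 21 ft³, 29 ft³ left
storage unit 7: place 20 ft³, 0 ft³ left
storage unit 4: place 7 ft³, 2 ft³ left
storage unit 2: place 4 ft³, 1 ft³ left
Final storage units: [48] [45,4] [44] [41,7] [41] [36] [30,20] [30] [21].

9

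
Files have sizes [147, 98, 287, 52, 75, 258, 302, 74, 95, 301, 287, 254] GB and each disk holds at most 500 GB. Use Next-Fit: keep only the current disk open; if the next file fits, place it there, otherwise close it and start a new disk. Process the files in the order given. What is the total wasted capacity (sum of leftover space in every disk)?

1270

147 GB → disk 1 (remaining 353 GB)
98 GB → disk 1 (remaining 255 GB)
287 GB → disk 2 (remaining 213 GB)
52 GB → disk 2 (remaining 161 GB)
75 GB → disk 2 (remaining 86 GB)
258 GB → disk 3 (remaining 242 GB)
302 GB → disk 4 (remaining 198 GB)
74 GB → disk 4 (remaining 124 GB)
95 GB → disk 4 (remaining 29 GB)
301 GB → disk 5 (remaining 199 GB)
287 GB → disk 6 (remaining 213 GB)
254 GB → disk 7 (remaining 246 GB)
7 disks × 500 GB = 3500 GB; used 2230 GB; unused 1270 GB.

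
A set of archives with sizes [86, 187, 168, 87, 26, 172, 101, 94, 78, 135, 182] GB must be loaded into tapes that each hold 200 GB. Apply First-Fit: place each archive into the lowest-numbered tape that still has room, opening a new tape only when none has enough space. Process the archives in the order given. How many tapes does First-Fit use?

8 tapes

Put 86 GB in tape 1; 114 GB remain.
Put 187 GB in tape 2; 13 GB remain.
Put 168 GB in tape 3; 32 GB remain.
Put 87 GB in tape 1; 27 GB remain.
Put 26 GB in tape 1; 1 GB remain.
Put 172 GB in tape 4; 28 GB remain.
Put 101 GB in tape 5; 99 GB remain.
Put 94 GB in tape 5; 5 GB remain.
Put 78 GB in tape 6; 122 GB remain.
Put 135 GB in tape 7; 65 GB remain.
Put 182 GB in tape 8; 18 GB remain.
Final tapes: [86,87,26] [187] [168] [172] [101,94] [78] [135] [182].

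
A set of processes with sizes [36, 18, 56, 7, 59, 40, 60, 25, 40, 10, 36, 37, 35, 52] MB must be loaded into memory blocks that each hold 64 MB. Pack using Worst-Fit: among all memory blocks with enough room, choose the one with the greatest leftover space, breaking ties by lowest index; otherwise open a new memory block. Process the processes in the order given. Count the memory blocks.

11

36 MB → memory block 1 (remaining 28 MB)
18 MB → memory block 1 (remaining 10 MB)
56 MB → memory block 2 (remaining 8 MB)
7 MB → memory block 1 (remaining 3 MB)
59 MB → memory block 3 (remaining 5 MB)
40 MB → memory block 4 (remaining 24 MB)
60 MB → memory block 5 (remaining 4 MB)
25 MB → memory block 6 (remaining 39 MB)
40 MB → memory block 7 (remaining 24 MB)
10 MB → memory block 6 (remaining 29 MB)
36 MB → memory block 8 (remaining 28 MB)
37 MB → memory block 9 (remaining 27 MB)
35 MB → memory block 10 (remaining 29 MB)
52 MB → memory block 11 (remaining 12 MB)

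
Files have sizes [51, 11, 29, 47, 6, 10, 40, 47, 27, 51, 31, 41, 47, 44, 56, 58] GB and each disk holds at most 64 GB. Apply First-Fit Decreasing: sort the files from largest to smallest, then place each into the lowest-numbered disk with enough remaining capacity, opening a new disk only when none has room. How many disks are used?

Sorted descending: 58, 56, 51, 51, 47, 47, 47, 44, 41, 40, 31, 29, 27, 11, 10, 6.
disk 1: place 58 GB, 6 GB left
disk 2: place 56 GB, 8 GB left
disk 3: place 51 GB, 13 GB left
disk 4: place 51 GB, 13 GB left
disk 5: place 47 GB, 17 GB left
disk 6: place 47 GB, 17 GB left
disk 7: place 47 GB, 17 GB left
disk 8: place 44 GB, 20 GB left
disk 9: place 41 GB, 23 GB left
disk 10: place 40 GB, 24 GB left
disk 11: place 31 GB, 33 GB left
disk 11: place 29 GB, 4 GB left
disk 12: place 27 GB, 37 GB left
disk 3: place 11 GB, 2 GB left
disk 4: place 10 GB, 3 GB left
disk 1: place 6 GB, 0 GB left

12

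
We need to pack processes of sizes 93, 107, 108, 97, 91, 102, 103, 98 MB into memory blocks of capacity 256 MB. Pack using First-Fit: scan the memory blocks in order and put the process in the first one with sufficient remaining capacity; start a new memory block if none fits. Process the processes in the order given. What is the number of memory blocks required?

memory block 1: place 93 MB, 163 MB left
memory block 1: place 107 MB, 56 MB left
memory block 2: place 108 MB, 148 MB left
memory block 2: place 97 MB, 51 MB left
memory block 3: place 91 MB, 165 MB left
memory block 3: place 102 MB, 63 MB left
memory block 4: place 103 MB, 153 MB left
memory block 4: place 98 MB, 55 MB left

4 memory blocks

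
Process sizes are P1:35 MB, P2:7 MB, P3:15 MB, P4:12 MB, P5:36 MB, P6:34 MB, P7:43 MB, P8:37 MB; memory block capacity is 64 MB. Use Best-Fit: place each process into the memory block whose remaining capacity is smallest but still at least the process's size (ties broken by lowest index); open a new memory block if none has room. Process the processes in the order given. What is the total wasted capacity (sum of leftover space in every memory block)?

101

Put P1 (35 MB) in memory block 1; 29 MB remain.
Put P2 (7 MB) in memory block 1; 22 MB remain.
Put P3 (15 MB) in memory block 1; 7 MB remain.
Put P4 (12 MB) in memory block 2; 52 MB remain.
Put P5 (36 MB) in memory block 2; 16 MB remain.
Put P6 (34 MB) in memory block 3; 30 MB remain.
Put P7 (43 MB) in memory block 4; 21 MB remain.
Put P8 (37 MB) in memory block 5; 27 MB remain.
5 memory blocks × 64 MB = 320 MB; used 219 MB; unused 101 MB.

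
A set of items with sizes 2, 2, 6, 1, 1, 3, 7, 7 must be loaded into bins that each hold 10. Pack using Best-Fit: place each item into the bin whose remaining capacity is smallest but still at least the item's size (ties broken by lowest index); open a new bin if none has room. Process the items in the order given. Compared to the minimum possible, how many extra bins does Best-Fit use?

1

Best-Fit: [2,2,6] [1,1,3] [7] [7] → 4 bins.
Total size 29; any packing needs at least ⌈29/10⌉ = 3 bins.
An optimal packing achieves that bound: [7,3] [7,2,1] [6,2,1] → 3 bins.
Excess: 4 − 3 = 1.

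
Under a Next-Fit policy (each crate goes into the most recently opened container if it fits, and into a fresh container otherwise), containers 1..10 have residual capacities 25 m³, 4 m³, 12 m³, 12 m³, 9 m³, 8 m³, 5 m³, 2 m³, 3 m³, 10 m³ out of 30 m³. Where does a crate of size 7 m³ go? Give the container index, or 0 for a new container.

10

Next-Fit only looks at container 10, which has 10 m³ free.
7 m³ fits there.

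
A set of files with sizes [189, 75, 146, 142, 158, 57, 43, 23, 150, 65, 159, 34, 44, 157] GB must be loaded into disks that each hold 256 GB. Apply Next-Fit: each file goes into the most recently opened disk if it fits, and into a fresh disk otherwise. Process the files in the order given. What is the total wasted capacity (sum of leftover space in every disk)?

189 GB → disk 1 (remaining 67 GB)
75 GB → disk 2 (remaining 181 GB)
146 GB → disk 2 (remaining 35 GB)
142 GB → disk 3 (remaining 114 GB)
158 GB → disk 4 (remaining 98 GB)
57 GB → disk 4 (remaining 41 GB)
43 GB → disk 5 (remaining 213 GB)
23 GB → disk 5 (remaining 190 GB)
150 GB → disk 5 (remaining 40 GB)
65 GB → disk 6 (remaining 191 GB)
159 GB → disk 6 (remaining 32 GB)
34 GB → disk 7 (remaining 222 GB)
44 GB → disk 7 (remaining 178 GB)
157 GB → disk 7 (remaining 21 GB)
7 disks × 256 GB = 1792 GB; used 1442 GB; unused 350 GB.

350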